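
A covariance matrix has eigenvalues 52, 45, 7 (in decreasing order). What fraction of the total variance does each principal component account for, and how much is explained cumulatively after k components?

Step 1 — total variance = trace(Sigma) = Σ λ_i = 52 + 45 + 7 = 104.

Step 2 — fraction explained by component i = λ_i / Σ λ:
  PC1: 52/104 = 0.5
  PC2: 45/104 = 0.4327
  PC3: 7/104 = 0.0673

Step 3 — cumulative fraction after k components = (λ_1 + ... + λ_k) / Σ λ:
  k = 1: 52/104 = 0.5
  k = 2: (52 + 45)/104 = 97/104 = 0.9327
  k = 3: (52 + 45 + 7)/104 = 104/104 = 1

Summary (fraction, with percent):

explained: PC1 0.5 (50%), PC2 0.4327 (43.27%), PC3 0.0673 (6.73%);  cumulative: 0.5, 0.9327, 1


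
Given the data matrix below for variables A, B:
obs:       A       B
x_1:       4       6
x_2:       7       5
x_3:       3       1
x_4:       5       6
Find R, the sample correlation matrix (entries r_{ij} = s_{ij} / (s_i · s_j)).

Step 1 — column means:
  mean(A) = (4 + 7 + 3 + 5) / 4 = 19/4 = 4.75
  mean(B) = (6 + 5 + 1 + 6) / 4 = 18/4 = 4.5

Step 2 — sample variances and covariances s[i,j] = (1/(n-1)) · Σ_k (x_{k,i} - mean_i) · (x_{k,j} - mean_j), with n-1 = 3:
  s[A,A] = ((-0.75)·(-0.75) + (2.25)·(2.25) + (-1.75)·(-1.75) + (0.25)·(0.25)) / 3 = 8.75/3 = 2.9167
  s[A,B] = ((-0.75)·(1.5) + (2.25)·(0.5) + (-1.75)·(-3.5) + (0.25)·(1.5)) / 3 = 6.5/3 = 2.1667
  s[B,B] = ((1.5)·(1.5) + (0.5)·(0.5) + (-3.5)·(-3.5) + (1.5)·(1.5)) / 3 = 17/3 = 5.6667
  Sample standard deviations s_i = √(s[i,i]):
  s(A) = √(2.9167) = 1.7078
  s(B) = √(5.6667) = 2.3805

Step 3 — r_{ij} = s_{ij} / (s_i · s_j):
  r[A,A] = 1 (diagonal).
  r[A,B] = 2.1667 / (1.7078 · 2.3805) = 2.1667 / 4.0654 = 0.5329
  r[B,B] = 1 (diagonal).

R is symmetric with unit diagonal. Assembling:

R = [[1, 0.5329],
 [0.5329, 1]]


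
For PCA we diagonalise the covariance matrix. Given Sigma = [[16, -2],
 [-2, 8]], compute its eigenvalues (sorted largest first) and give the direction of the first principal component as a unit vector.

Step 1 — characteristic polynomial of 2×2 Sigma:
  det(Sigma - λI) = λ² - trace · λ + det = 0.
  trace = 16 + 8 = 24, det = 16·8 - (-2)² = 124.
Step 2 — discriminant:
  Δ = trace² - 4·det = 576 - 496 = 80.
Step 3 — eigenvalues:
  λ = (trace ± √Δ)/2 = (24 ± 8.9443)/2,
  λ_1 = 16.4721,  λ_2 = 7.5279.

Step 4 — unit eigenvector for λ_1: solve (Sigma - λ_1 I)v = 0. First row:
  (16 - 16.4721)·v_x + (-2)·v_y = 0, i.e. (-0.4721)·v_x + (-2)·v_y = 0,
  so v ∝ (b, λ_1 - a) = (-2, 0.4721); multiply by -1 so the first entry is positive: u = (2, -0.4721).
  ||u|| = √((2)² + (-0.4721)²) = √(4.2229) ≈ 2.055,
  v_1 = u/||u|| ≈ (0.9732, -0.2298) (||v_1|| = 1).

λ_1 = 16.4721,  λ_2 = 7.5279;  v_1 ≈ (0.9732, -0.2298)


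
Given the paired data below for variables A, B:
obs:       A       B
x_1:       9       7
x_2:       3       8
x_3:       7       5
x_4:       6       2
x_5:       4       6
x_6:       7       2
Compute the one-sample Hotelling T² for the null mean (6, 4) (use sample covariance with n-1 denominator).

Step 1 — sample mean vector:
  mean(A) = (9 + 3 + 7 + 6 + 4 + 7) / 6 = 36/6 = 6
  mean(B) = (7 + 8 + 5 + 2 + 6 + 2) / 6 = 30/6 = 5
  x̄ = (6, 5),  deviation x̄ - mu_0 = (6, 5) - (6, 4) = (0, 1).

Step 2 — sample covariance matrix, S[i,j] = (1/(n-1)) · Σ_k (x_{k,i} - mean_i) · (x_{k,j} - mean_j), divisor n-1 = 5:
  S[A,A] = ((3)·(3) + (-3)·(-3) + (1)·(1) + (0)·(0) + (-2)·(-2) + (1)·(1)) / 5 = 24/5 = 4.8
  S[A,B] = ((3)·(2) + (-3)·(3) + (1)·(0) + (0)·(-3) + (-2)·(1) + (1)·(-3)) / 5 = -8/5 = -1.6
  S[B,B] = ((2)·(2) + (3)·(3) + (0)·(0) + (-3)·(-3) + (1)·(1) + (-3)·(-3)) / 5 = 32/5 = 6.4
  S = [[4.8, -1.6],
 [-1.6, 6.4]].

Step 3 — invert S. det(S) = 4.8·6.4 - (-1.6)² = 28.16.
  S^{-1} = (1/det) · [[d, -b], [-b, a]] = [[0.2273, 0.0568],
 [0.0568, 0.1705]].

Step 4 — quadratic form (x̄ - mu_0)^T · S^{-1} · (x̄ - mu_0):
  S^{-1} · (x̄ - mu_0) = (0.0568, 0.1705),
  (x̄ - mu_0)^T · [...] = (0)·(0.0568) + (1)·(0.1705) = 0.1705.

Step 5 — scale by n: T² = 6 · 0.1705 = 1.0227.

T² ≈ 1.0227


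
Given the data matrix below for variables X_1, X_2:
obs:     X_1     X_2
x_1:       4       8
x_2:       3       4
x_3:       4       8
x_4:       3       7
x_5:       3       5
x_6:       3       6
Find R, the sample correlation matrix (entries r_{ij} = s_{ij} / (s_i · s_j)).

Step 1 — column means:
  mean(X_1) = (4 + 3 + 4 + 3 + 3 + 3) / 6 = 20/6 = 3.3333
  mean(X_2) = (8 + 4 + 8 + 7 + 5 + 6) / 6 = 38/6 = 6.3333

Step 2 — sample variances and covariances s[i,j] = (1/(n-1)) · Σ_k (x_{k,i} - mean_i) · (x_{k,j} - mean_j), with n-1 = 5:
  s[X_1,X_1] = ((0.6667)·(0.6667) + (-0.3333)·(-0.3333) + (0.6667)·(0.6667) + (-0.3333)·(-0.3333) + (-0.3333)·(-0.3333) + (-0.3333)·(-0.3333)) / 5 = 1.3333/5 = 0.2667
  s[X_1,X_2] = ((0.6667)·(1.6667) + (-0.3333)·(-2.3333) + (0.6667)·(1.6667) + (-0.3333)·(0.6667) + (-0.3333)·(-1.3333) + (-0.3333)·(-0.3333)) / 5 = 3.3333/5 = 0.6667
  s[X_2,X_2] = ((1.6667)·(1.6667) + (-2.3333)·(-2.3333) + (1.6667)·(1.6667) + (0.6667)·(0.6667) + (-1.3333)·(-1.3333) + (-0.3333)·(-0.3333)) / 5 = 13.3333/5 = 2.6667
  Sample standard deviations s_i = √(s[i,i]):
  s(X_1) = √(0.2667) = 0.5164
  s(X_2) = √(2.6667) = 1.633

Step 3 — r_{ij} = s_{ij} / (s_i · s_j):
  r[X_1,X_1] = 1 (diagonal).
  r[X_1,X_2] = 0.6667 / (0.5164 · 1.633) = 0.6667 / 0.8433 = 0.7906
  r[X_2,X_2] = 1 (diagonal).

R is symmetric with unit diagonal. Assembling:

R = [[1, 0.7906],
 [0.7906, 1]]


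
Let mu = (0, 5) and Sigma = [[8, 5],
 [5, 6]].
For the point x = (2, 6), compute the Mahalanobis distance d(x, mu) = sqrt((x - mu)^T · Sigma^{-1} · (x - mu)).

Step 1 — centre the observation: (x - mu) = (2, 1).

Step 2 — invert Sigma. det(Sigma) = 8·6 - (5)² = 23.
  Sigma^{-1} = (1/det) · [[d, -b], [-b, a]] = [[0.2609, -0.2174],
 [-0.2174, 0.3478]].

Step 3 — form the quadratic (x - mu)^T · Sigma^{-1} · (x - mu):
  Sigma^{-1} · (x - mu) = (0.3043, -0.087).
  (x - mu)^T · [Sigma^{-1} · (x - mu)] = (2)·(0.3043) + (1)·(-0.087) = 0.5217.

Step 4 — take square root: d = √(0.5217) ≈ 0.7223.

d(x, mu) = √(0.5217) ≈ 0.7223


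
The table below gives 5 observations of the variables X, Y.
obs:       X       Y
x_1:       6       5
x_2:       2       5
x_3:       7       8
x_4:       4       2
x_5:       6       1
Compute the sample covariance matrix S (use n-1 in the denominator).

Step 1 — column means:
  mean(X) = (6 + 2 + 7 + 4 + 6) / 5 = 25/5 = 5
  mean(Y) = (5 + 5 + 8 + 2 + 1) / 5 = 21/5 = 4.2

Step 2 — sample covariance S[i,j] = (1/(n-1)) · Σ_k (x_{k,i} - mean_i) · (x_{k,j} - mean_j), with n-1 = 4.
  S[X,X] = ((1)·(1) + (-3)·(-3) + (2)·(2) + (-1)·(-1) + (1)·(1)) / 4 = 16/4 = 4
  S[X,Y] = ((1)·(0.8) + (-3)·(0.8) + (2)·(3.8) + (-1)·(-2.2) + (1)·(-3.2)) / 4 = 5/4 = 1.25
  S[Y,Y] = ((0.8)·(0.8) + (0.8)·(0.8) + (3.8)·(3.8) + (-2.2)·(-2.2) + (-3.2)·(-3.2)) / 4 = 30.8/4 = 7.7

S is symmetric (S[j,i] = S[i,j]). Assembling:

S = [[4, 1.25],
 [1.25, 7.7]]


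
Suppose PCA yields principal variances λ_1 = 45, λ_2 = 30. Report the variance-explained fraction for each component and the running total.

Step 1 — total variance = trace(Sigma) = Σ λ_i = 45 + 30 = 75.

Step 2 — fraction explained by component i = λ_i / Σ λ:
  PC1: 45/75 = 0.6
  PC2: 30/75 = 0.4

Step 3 — cumulative fraction after k components = (λ_1 + ... + λ_k) / Σ λ:
  k = 1: 45/75 = 0.6
  k = 2: (45 + 30)/75 = 75/75 = 1

Summary (fraction, with percent):

explained: PC1 0.6 (60%), PC2 0.4 (40%);  cumulative: 0.6, 1


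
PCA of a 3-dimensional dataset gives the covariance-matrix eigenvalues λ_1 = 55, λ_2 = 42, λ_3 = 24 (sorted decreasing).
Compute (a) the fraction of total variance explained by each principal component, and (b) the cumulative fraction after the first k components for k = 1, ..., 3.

Step 1 — total variance = trace(Sigma) = Σ λ_i = 55 + 42 + 24 = 121.

Step 2 — fraction explained by component i = λ_i / Σ λ:
  PC1: 55/121 = 0.4545
  PC2: 42/121 = 0.3471
  PC3: 24/121 = 0.1983

Step 3 — cumulative fraction after k components = (λ_1 + ... + λ_k) / Σ λ:
  k = 1: 55/121 = 0.4545
  k = 2: (55 + 42)/121 = 97/121 = 0.8017
  k = 3: (55 + 42 + 24)/121 = 121/121 = 1

Summary (fraction, with percent):

explained: PC1 0.4545 (45.45%), PC2 0.3471 (34.71%), PC3 0.1983 (19.83%);  cumulative: 0.4545, 0.8017, 1


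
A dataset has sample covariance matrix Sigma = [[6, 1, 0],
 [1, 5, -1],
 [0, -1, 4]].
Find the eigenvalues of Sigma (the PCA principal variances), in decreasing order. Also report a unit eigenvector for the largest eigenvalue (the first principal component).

Step 1 — characteristic polynomial p(λ) = det(λI - Sigma) = λ³ - tr·λ² + c_1·λ - det, where tr = trace, c_1 = sum of the principal 2×2 minors, det = det(Sigma):
  tr = 6 + 5 + 4 = 15,
  c_1 = (6·5 - (1)²) + (6·4 - (0)²) + (5·4 - (-1)²) = 29 + 24 + 19 = 72,
  det = 6·(5·4 - (-1)²) - (1)·((1)·4 - (-1)·(0)) + (0)·((1)·(-1) - 5·(0)) = 6·(19) - (1)·(4) + (0)·(-1) = 110.
  So p(λ) = λ³ - 15λ² + 72λ - 110.
Step 2 — look for an integer root (rational root theorem: any rational root is an integer divisor of 110). Testing λ = 5:
  p(5) = 125 - 375 + 360 - 110 = 0  ✓
  Dividing out (λ - 5): p(λ) = (λ - 5)(λ² - 10λ + 22).
Step 3 — remaining eigenvalues from the quadratic λ² - 10λ + 22 = 0:
  Δ = 10² - 4·22 = 100 - 88 = 12,  λ = (10 ± √12)/2 = (10 ± 3.4641)/2 ≈ 6.7321 or 3.2679.
  Sorted: λ_1 = 6.7321,  λ_2 = 5,  λ_3 = 3.2679  (check: sum = 15 = tr ✓).

Step 4 — unit eigenvector for λ_1 ≈ 6.7321: v spans the null space of (Sigma - λ_1 I), whose rows are
  r_1 = (-0.7321, 1, 0),  r_2 = (1, -1.7321, -1),  r_3 = (0, -1, -2.7321).
  v is orthogonal to every row, so take v ∝ r_1 × r_2 = ((1)·(-1) - (0)·(-1.7321), (0)·(1) - (-0.7321)·(-1), (-0.7321)·(-1.7321) - (1)·(1)) ≈ (-1, -0.7321, 0.2679).
  Rescale (multiply by -1 so the first nonzero entry is positive): u = (1, 0.7321, -0.2679).
  ||u|| = √((1)² + (0.7321)² + (-0.2679)²) = √(1.6077) ≈ 1.2679,  v_1 = u/||u|| ≈ (0.7887, 0.5774, -0.2113) (||v_1|| = 1).

λ_1 = 6.7321,  λ_2 = 5,  λ_3 = 3.2679;  v_1 ≈ (0.7887, 0.5774, -0.2113)


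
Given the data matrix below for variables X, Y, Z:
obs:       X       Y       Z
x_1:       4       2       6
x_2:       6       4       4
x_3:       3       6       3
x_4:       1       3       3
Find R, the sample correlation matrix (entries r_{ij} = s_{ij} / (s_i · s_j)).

Step 1 — column means:
  mean(X) = (4 + 6 + 3 + 1) / 4 = 14/4 = 3.5
  mean(Y) = (2 + 4 + 6 + 3) / 4 = 15/4 = 3.75
  mean(Z) = (6 + 4 + 3 + 3) / 4 = 16/4 = 4

Step 2 — sample variances and covariances s[i,j] = (1/(n-1)) · Σ_k (x_{k,i} - mean_i) · (x_{k,j} - mean_j), with n-1 = 3:
  s[X,X] = ((0.5)·(0.5) + (2.5)·(2.5) + (-0.5)·(-0.5) + (-2.5)·(-2.5)) / 3 = 13/3 = 4.3333
  s[X,Y] = ((0.5)·(-1.75) + (2.5)·(0.25) + (-0.5)·(2.25) + (-2.5)·(-0.75)) / 3 = 0.5/3 = 0.1667
  s[X,Z] = ((0.5)·(2) + (2.5)·(0) + (-0.5)·(-1) + (-2.5)·(-1)) / 3 = 4/3 = 1.3333
  s[Y,Y] = ((-1.75)·(-1.75) + (0.25)·(0.25) + (2.25)·(2.25) + (-0.75)·(-0.75)) / 3 = 8.75/3 = 2.9167
  s[Y,Z] = ((-1.75)·(2) + (0.25)·(0) + (2.25)·(-1) + (-0.75)·(-1)) / 3 = -5/3 = -1.6667
  s[Z,Z] = ((2)·(2) + (0)·(0) + (-1)·(-1) + (-1)·(-1)) / 3 = 6/3 = 2
  Sample standard deviations s_i = √(s[i,i]):
  s(X) = √(4.3333) = 2.0817
  s(Y) = √(2.9167) = 1.7078
  s(Z) = √(2) = 1.4142

Step 3 — r_{ij} = s_{ij} / (s_i · s_j):
  r[X,X] = 1 (diagonal).
  r[X,Y] = 0.1667 / (2.0817 · 1.7078) = 0.1667 / 3.5551 = 0.0469
  r[X,Z] = 1.3333 / (2.0817 · 1.4142) = 1.3333 / 2.9439 = 0.4529
  r[Y,Y] = 1 (diagonal).
  r[Y,Z] = -1.6667 / (1.7078 · 1.4142) = -1.6667 / 2.4152 = -0.6901
  r[Z,Z] = 1 (diagonal).

R is symmetric with unit diagonal. Assembling:

R = [[1, 0.0469, 0.4529],
 [0.0469, 1, -0.6901],
 [0.4529, -0.6901, 1]]


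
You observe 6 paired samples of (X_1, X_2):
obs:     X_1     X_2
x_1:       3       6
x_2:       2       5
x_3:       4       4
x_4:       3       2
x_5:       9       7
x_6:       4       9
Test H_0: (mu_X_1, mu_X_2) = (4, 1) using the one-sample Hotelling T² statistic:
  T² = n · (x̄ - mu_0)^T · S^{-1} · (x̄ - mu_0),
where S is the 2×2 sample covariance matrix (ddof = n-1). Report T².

Step 1 — sample mean vector:
  mean(X_1) = (3 + 2 + 4 + 3 + 9 + 4) / 6 = 25/6 = 4.1667
  mean(X_2) = (6 + 5 + 4 + 2 + 7 + 9) / 6 = 33/6 = 5.5
  x̄ = (4.1667, 5.5),  deviation x̄ - mu_0 = (4.1667, 5.5) - (4, 1) = (0.1667, 4.5).

Step 2 — sample covariance matrix, S[i,j] = (1/(n-1)) · Σ_k (x_{k,i} - mean_i) · (x_{k,j} - mean_j), divisor n-1 = 5:
  S[X_1,X_1] = ((-1.1667)·(-1.1667) + (-2.1667)·(-2.1667) + (-0.1667)·(-0.1667) + (-1.1667)·(-1.1667) + (4.8333)·(4.8333) + (-0.1667)·(-0.1667)) / 5 = 30.8333/5 = 6.1667
  S[X_1,X_2] = ((-1.1667)·(0.5) + (-2.1667)·(-0.5) + (-0.1667)·(-1.5) + (-1.1667)·(-3.5) + (4.8333)·(1.5) + (-0.1667)·(3.5)) / 5 = 11.5/5 = 2.3
  S[X_2,X_2] = ((0.5)·(0.5) + (-0.5)·(-0.5) + (-1.5)·(-1.5) + (-3.5)·(-3.5) + (1.5)·(1.5) + (3.5)·(3.5)) / 5 = 29.5/5 = 5.9
  S = [[6.1667, 2.3],
 [2.3, 5.9]].

Step 3 — invert S. det(S) = 6.1667·5.9 - (2.3)² = 31.0933.
  S^{-1} = (1/det) · [[d, -b], [-b, a]] = [[0.1898, -0.074],
 [-0.074, 0.1983]].

Step 4 — quadratic form (x̄ - mu_0)^T · S^{-1} · (x̄ - mu_0):
  S^{-1} · (x̄ - mu_0) = (-0.3012, 0.8801),
  (x̄ - mu_0)^T · [...] = (0.1667)·(-0.3012) + (4.5)·(0.8801) = 3.9104.

Step 5 — scale by n: T² = 6 · 3.9104 = 23.4627.

T² ≈ 23.4627


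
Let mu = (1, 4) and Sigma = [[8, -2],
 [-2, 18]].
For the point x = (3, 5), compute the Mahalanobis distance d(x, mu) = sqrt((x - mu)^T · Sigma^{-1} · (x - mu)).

Step 1 — centre the observation: (x - mu) = (2, 1).

Step 2 — invert Sigma. det(Sigma) = 8·18 - (-2)² = 140.
  Sigma^{-1} = (1/det) · [[d, -b], [-b, a]] = [[0.1286, 0.0143],
 [0.0143, 0.0571]].

Step 3 — form the quadratic (x - mu)^T · Sigma^{-1} · (x - mu):
  Sigma^{-1} · (x - mu) = (0.2714, 0.0857).
  (x - mu)^T · [Sigma^{-1} · (x - mu)] = (2)·(0.2714) + (1)·(0.0857) = 0.6286.

Step 4 — take square root: d = √(0.6286) ≈ 0.7928.

d(x, mu) = √(0.6286) ≈ 0.7928


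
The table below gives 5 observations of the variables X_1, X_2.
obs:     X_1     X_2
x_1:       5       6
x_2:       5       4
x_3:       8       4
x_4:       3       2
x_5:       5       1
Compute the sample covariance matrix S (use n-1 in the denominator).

Step 1 — column means:
  mean(X_1) = (5 + 5 + 8 + 3 + 5) / 5 = 26/5 = 5.2
  mean(X_2) = (6 + 4 + 4 + 2 + 1) / 5 = 17/5 = 3.4

Step 2 — sample covariance S[i,j] = (1/(n-1)) · Σ_k (x_{k,i} - mean_i) · (x_{k,j} - mean_j), with n-1 = 4.
  S[X_1,X_1] = ((-0.2)·(-0.2) + (-0.2)·(-0.2) + (2.8)·(2.8) + (-2.2)·(-2.2) + (-0.2)·(-0.2)) / 4 = 12.8/4 = 3.2
  S[X_1,X_2] = ((-0.2)·(2.6) + (-0.2)·(0.6) + (2.8)·(0.6) + (-2.2)·(-1.4) + (-0.2)·(-2.4)) / 4 = 4.6/4 = 1.15
  S[X_2,X_2] = ((2.6)·(2.6) + (0.6)·(0.6) + (0.6)·(0.6) + (-1.4)·(-1.4) + (-2.4)·(-2.4)) / 4 = 15.2/4 = 3.8

S is symmetric (S[j,i] = S[i,j]). Assembling:

S = [[3.2, 1.15],
 [1.15, 3.8]]


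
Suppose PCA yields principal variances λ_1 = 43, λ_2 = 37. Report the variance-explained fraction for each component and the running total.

Step 1 — total variance = trace(Sigma) = Σ λ_i = 43 + 37 = 80.

Step 2 — fraction explained by component i = λ_i / Σ λ:
  PC1: 43/80 = 0.5375
  PC2: 37/80 = 0.4625

Step 3 — cumulative fraction after k components = (λ_1 + ... + λ_k) / Σ λ:
  k = 1: 43/80 = 0.5375
  k = 2: (43 + 37)/80 = 80/80 = 1

Summary (fraction, with percent):

explained: PC1 0.5375 (53.75%), PC2 0.4625 (46.25%);  cumulative: 0.5375, 1


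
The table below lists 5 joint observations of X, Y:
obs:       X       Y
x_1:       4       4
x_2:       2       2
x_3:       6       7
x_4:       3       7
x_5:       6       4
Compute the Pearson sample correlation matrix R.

Step 1 — column means:
  mean(X) = (4 + 2 + 6 + 3 + 6) / 5 = 21/5 = 4.2
  mean(Y) = (4 + 2 + 7 + 7 + 4) / 5 = 24/5 = 4.8

Step 2 — sample variances and covariances s[i,j] = (1/(n-1)) · Σ_k (x_{k,i} - mean_i) · (x_{k,j} - mean_j), with n-1 = 4:
  s[X,X] = ((-0.2)·(-0.2) + (-2.2)·(-2.2) + (1.8)·(1.8) + (-1.2)·(-1.2) + (1.8)·(1.8)) / 4 = 12.8/4 = 3.2
  s[X,Y] = ((-0.2)·(-0.8) + (-2.2)·(-2.8) + (1.8)·(2.2) + (-1.2)·(2.2) + (1.8)·(-0.8)) / 4 = 6.2/4 = 1.55
  s[Y,Y] = ((-0.8)·(-0.8) + (-2.8)·(-2.8) + (2.2)·(2.2) + (2.2)·(2.2) + (-0.8)·(-0.8)) / 4 = 18.8/4 = 4.7
  Sample standard deviations s_i = √(s[i,i]):
  s(X) = √(3.2) = 1.7889
  s(Y) = √(4.7) = 2.1679

Step 3 — r_{ij} = s_{ij} / (s_i · s_j):
  r[X,X] = 1 (diagonal).
  r[X,Y] = 1.55 / (1.7889 · 2.1679) = 1.55 / 3.8781 = 0.3997
  r[Y,Y] = 1 (diagonal).

R is symmetric with unit diagonal. Assembling:

R = [[1, 0.3997],
 [0.3997, 1]]


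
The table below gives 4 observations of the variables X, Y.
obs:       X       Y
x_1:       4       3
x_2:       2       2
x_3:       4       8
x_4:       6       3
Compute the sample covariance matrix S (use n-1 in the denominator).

Step 1 — column means:
  mean(X) = (4 + 2 + 4 + 6) / 4 = 16/4 = 4
  mean(Y) = (3 + 2 + 8 + 3) / 4 = 16/4 = 4

Step 2 — sample covariance S[i,j] = (1/(n-1)) · Σ_k (x_{k,i} - mean_i) · (x_{k,j} - mean_j), with n-1 = 3.
  S[X,X] = ((0)·(0) + (-2)·(-2) + (0)·(0) + (2)·(2)) / 3 = 8/3 = 2.6667
  S[X,Y] = ((0)·(-1) + (-2)·(-2) + (0)·(4) + (2)·(-1)) / 3 = 2/3 = 0.6667
  S[Y,Y] = ((-1)·(-1) + (-2)·(-2) + (4)·(4) + (-1)·(-1)) / 3 = 22/3 = 7.3333

S is symmetric (S[j,i] = S[i,j]). Assembling:

S = [[2.6667, 0.6667],
 [0.6667, 7.3333]]


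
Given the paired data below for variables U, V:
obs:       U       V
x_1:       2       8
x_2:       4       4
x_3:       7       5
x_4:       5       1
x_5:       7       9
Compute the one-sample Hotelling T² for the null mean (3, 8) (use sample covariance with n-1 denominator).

Step 1 — sample mean vector:
  mean(U) = (2 + 4 + 7 + 5 + 7) / 5 = 25/5 = 5
  mean(V) = (8 + 4 + 5 + 1 + 9) / 5 = 27/5 = 5.4
  x̄ = (5, 5.4),  deviation x̄ - mu_0 = (5, 5.4) - (3, 8) = (2, -2.6).

Step 2 — sample covariance matrix, S[i,j] = (1/(n-1)) · Σ_k (x_{k,i} - mean_i) · (x_{k,j} - mean_j), divisor n-1 = 4:
  S[U,U] = ((-3)·(-3) + (-1)·(-1) + (2)·(2) + (0)·(0) + (2)·(2)) / 4 = 18/4 = 4.5
  S[U,V] = ((-3)·(2.6) + (-1)·(-1.4) + (2)·(-0.4) + (0)·(-4.4) + (2)·(3.6)) / 4 = 0/4 = 0
  S[V,V] = ((2.6)·(2.6) + (-1.4)·(-1.4) + (-0.4)·(-0.4) + (-4.4)·(-4.4) + (3.6)·(3.6)) / 4 = 41.2/4 = 10.3
  S = [[4.5, 0],
 [0, 10.3]].

Step 3 — invert S. det(S) = 4.5·10.3 - (0)² = 46.35.
  S^{-1} = (1/det) · [[d, -b], [-b, a]] = [[0.2222, 0],
 [0, 0.0971]].

Step 4 — quadratic form (x̄ - mu_0)^T · S^{-1} · (x̄ - mu_0):
  S^{-1} · (x̄ - mu_0) = (0.4444, -0.2524),
  (x̄ - mu_0)^T · [...] = (2)·(0.4444) + (-2.6)·(-0.2524) = 1.5452.

Step 5 — scale by n: T² = 5 · 1.5452 = 7.726.

T² ≈ 7.726


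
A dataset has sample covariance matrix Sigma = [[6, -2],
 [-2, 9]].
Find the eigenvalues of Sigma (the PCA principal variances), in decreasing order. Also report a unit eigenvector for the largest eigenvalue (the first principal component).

Step 1 — characteristic polynomial of 2×2 Sigma:
  det(Sigma - λI) = λ² - trace · λ + det = 0.
  trace = 6 + 9 = 15, det = 6·9 - (-2)² = 50.
Step 2 — discriminant:
  Δ = trace² - 4·det = 225 - 200 = 25.
Step 3 — eigenvalues:
  λ = (trace ± √Δ)/2 = (15 ± 5)/2,
  λ_1 = 10,  λ_2 = 5.

Step 4 — unit eigenvector for λ_1: solve (Sigma - λ_1 I)v = 0. First row:
  (6 - 10)·v_x + (-2)·v_y = 0, i.e. (-4)·v_x + (-2)·v_y = 0,
  so v ∝ (b, λ_1 - a) = (-2, 4); multiply by -1 so the first entry is positive: u = (2, -4).
  ||u|| = √((2)² + (-4)²) = √(20) ≈ 4.4721,
  v_1 = u/||u|| ≈ (0.4472, -0.8944) (||v_1|| = 1).

λ_1 = 10,  λ_2 = 5;  v_1 ≈ (0.4472, -0.8944)


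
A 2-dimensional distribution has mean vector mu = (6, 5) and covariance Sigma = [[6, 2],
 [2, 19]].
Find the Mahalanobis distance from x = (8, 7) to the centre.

Step 1 — centre the observation: (x - mu) = (2, 2).

Step 2 — invert Sigma. det(Sigma) = 6·19 - (2)² = 110.
  Sigma^{-1} = (1/det) · [[d, -b], [-b, a]] = [[0.1727, -0.0182],
 [-0.0182, 0.0545]].

Step 3 — form the quadratic (x - mu)^T · Sigma^{-1} · (x - mu):
  Sigma^{-1} · (x - mu) = (0.3091, 0.0727).
  (x - mu)^T · [Sigma^{-1} · (x - mu)] = (2)·(0.3091) + (2)·(0.0727) = 0.7636.

Step 4 — take square root: d = √(0.7636) ≈ 0.8739.

d(x, mu) = √(0.7636) ≈ 0.8739


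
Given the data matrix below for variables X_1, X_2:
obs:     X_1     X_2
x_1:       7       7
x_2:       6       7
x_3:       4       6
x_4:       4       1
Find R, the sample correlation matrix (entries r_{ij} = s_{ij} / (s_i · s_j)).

Step 1 — column means:
  mean(X_1) = (7 + 6 + 4 + 4) / 4 = 21/4 = 5.25
  mean(X_2) = (7 + 7 + 6 + 1) / 4 = 21/4 = 5.25

Step 2 — sample variances and covariances s[i,j] = (1/(n-1)) · Σ_k (x_{k,i} - mean_i) · (x_{k,j} - mean_j), with n-1 = 3:
  s[X_1,X_1] = ((1.75)·(1.75) + (0.75)·(0.75) + (-1.25)·(-1.25) + (-1.25)·(-1.25)) / 3 = 6.75/3 = 2.25
  s[X_1,X_2] = ((1.75)·(1.75) + (0.75)·(1.75) + (-1.25)·(0.75) + (-1.25)·(-4.25)) / 3 = 8.75/3 = 2.9167
  s[X_2,X_2] = ((1.75)·(1.75) + (1.75)·(1.75) + (0.75)·(0.75) + (-4.25)·(-4.25)) / 3 = 24.75/3 = 8.25
  Sample standard deviations s_i = √(s[i,i]):
  s(X_1) = √(2.25) = 1.5
  s(X_2) = √(8.25) = 2.8723

Step 3 — r_{ij} = s_{ij} / (s_i · s_j):
  r[X_1,X_1] = 1 (diagonal).
  r[X_1,X_2] = 2.9167 / (1.5 · 2.8723) = 2.9167 / 4.3084 = 0.677
  r[X_2,X_2] = 1 (diagonal).

R is symmetric with unit diagonal. Assembling:

R = [[1, 0.677],
 [0.677, 1]]


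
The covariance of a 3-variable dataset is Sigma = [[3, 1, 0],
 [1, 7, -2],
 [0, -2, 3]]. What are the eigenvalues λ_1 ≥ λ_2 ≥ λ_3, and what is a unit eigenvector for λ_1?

Step 1 — characteristic polynomial p(λ) = det(λI - Sigma) = λ³ - tr·λ² + c_1·λ - det, where tr = trace, c_1 = sum of the principal 2×2 minors, det = det(Sigma):
  tr = 3 + 7 + 3 = 13,
  c_1 = (3·7 - (1)²) + (3·3 - (0)²) + (7·3 - (-2)²) = 20 + 9 + 17 = 46,
  det = 3·(7·3 - (-2)²) - (1)·((1)·3 - (-2)·(0)) + (0)·((1)·(-2) - 7·(0)) = 3·(17) - (1)·(3) + (0)·(-2) = 48.
  So p(λ) = λ³ - 13λ² + 46λ - 48.
Step 2 — look for an integer root (rational root theorem: any rational root is an integer divisor of 48). Testing λ = 2:
  p(2) = 8 - 52 + 92 - 48 = 0  ✓
  Dividing out (λ - 2): p(λ) = (λ - 2)(λ² - 11λ + 24).
Step 3 — remaining eigenvalues from the quadratic λ² - 11λ + 24 = 0:
  Δ = 11² - 4·24 = 121 - 96 = 25,  λ = (11 ± √25)/2 = (11 ± 5)/2 = 8 or 3.
  Sorted: λ_1 = 8,  λ_2 = 3,  λ_3 = 2  (check: sum = 13 = tr ✓).

Step 4 — unit eigenvector for λ_1 = 8: v spans the null space of (Sigma - λ_1 I), whose rows are
  r_1 = (-5, 1, 0),  r_2 = (1, -1, -2),  r_3 = (0, -2, -5).
  v is orthogonal to every row, so take v ∝ r_1 × r_2 = ((1)·(-2) - (0)·(-1), (0)·(1) - (-5)·(-2), (-5)·(-1) - (1)·(1)) = (-2, -10, 4).
  Rescale (divide by 2; multiply by -1 so the first nonzero entry is positive): u = (1, 5, -2).
  ||u|| = √((1)² + (5)² + (-2)²) = √(30) ≈ 5.4772,  v_1 = u/||u|| ≈ (0.1826, 0.9129, -0.3651) (||v_1|| = 1).

λ_1 = 8,  λ_2 = 3,  λ_3 = 2;  v_1 ≈ (0.1826, 0.9129, -0.3651)


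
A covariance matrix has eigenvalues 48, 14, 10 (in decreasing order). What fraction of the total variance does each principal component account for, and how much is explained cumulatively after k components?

Step 1 — total variance = trace(Sigma) = Σ λ_i = 48 + 14 + 10 = 72.

Step 2 — fraction explained by component i = λ_i / Σ λ:
  PC1: 48/72 = 0.6667
  PC2: 14/72 = 0.1944
  PC3: 10/72 = 0.1389

Step 3 — cumulative fraction after k components = (λ_1 + ... + λ_k) / Σ λ:
  k = 1: 48/72 = 0.6667
  k = 2: (48 + 14)/72 = 62/72 = 0.8611
  k = 3: (48 + 14 + 10)/72 = 72/72 = 1

Summary (fraction, with percent):

explained: PC1 0.6667 (66.67%), PC2 0.1944 (19.44%), PC3 0.1389 (13.89%);  cumulative: 0.6667, 0.8611, 1


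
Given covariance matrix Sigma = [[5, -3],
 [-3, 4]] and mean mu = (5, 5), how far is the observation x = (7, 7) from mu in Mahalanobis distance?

Step 1 — centre the observation: (x - mu) = (2, 2).

Step 2 — invert Sigma. det(Sigma) = 5·4 - (-3)² = 11.
  Sigma^{-1} = (1/det) · [[d, -b], [-b, a]] = [[0.3636, 0.2727],
 [0.2727, 0.4545]].

Step 3 — form the quadratic (x - mu)^T · Sigma^{-1} · (x - mu):
  Sigma^{-1} · (x - mu) = (1.2727, 1.4545).
  (x - mu)^T · [Sigma^{-1} · (x - mu)] = (2)·(1.2727) + (2)·(1.4545) = 5.4545.

Step 4 — take square root: d = √(5.4545) ≈ 2.3355.

d(x, mu) = √(5.4545) ≈ 2.3355


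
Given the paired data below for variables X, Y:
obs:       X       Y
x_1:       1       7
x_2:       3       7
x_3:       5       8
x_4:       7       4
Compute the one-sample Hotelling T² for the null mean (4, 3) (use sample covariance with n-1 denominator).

Step 1 — sample mean vector:
  mean(X) = (1 + 3 + 5 + 7) / 4 = 16/4 = 4
  mean(Y) = (7 + 7 + 8 + 4) / 4 = 26/4 = 6.5
  x̄ = (4, 6.5),  deviation x̄ - mu_0 = (4, 6.5) - (4, 3) = (0, 3.5).

Step 2 — sample covariance matrix, S[i,j] = (1/(n-1)) · Σ_k (x_{k,i} - mean_i) · (x_{k,j} - mean_j), divisor n-1 = 3:
  S[X,X] = ((-3)·(-3) + (-1)·(-1) + (1)·(1) + (3)·(3)) / 3 = 20/3 = 6.6667
  S[X,Y] = ((-3)·(0.5) + (-1)·(0.5) + (1)·(1.5) + (3)·(-2.5)) / 3 = -8/3 = -2.6667
  S[Y,Y] = ((0.5)·(0.5) + (0.5)·(0.5) + (1.5)·(1.5) + (-2.5)·(-2.5)) / 3 = 9/3 = 3
  S = [[6.6667, -2.6667],
 [-2.6667, 3]].

Step 3 — invert S. det(S) = 6.6667·3 - (-2.6667)² = 12.8889.
  S^{-1} = (1/det) · [[d, -b], [-b, a]] = [[0.2328, 0.2069],
 [0.2069, 0.5172]].

Step 4 — quadratic form (x̄ - mu_0)^T · S^{-1} · (x̄ - mu_0):
  S^{-1} · (x̄ - mu_0) = (0.7241, 1.8103),
  (x̄ - mu_0)^T · [...] = (0)·(0.7241) + (3.5)·(1.8103) = 6.3362.

Step 5 — scale by n: T² = 4 · 6.3362 = 25.3448.

T² ≈ 25.3448


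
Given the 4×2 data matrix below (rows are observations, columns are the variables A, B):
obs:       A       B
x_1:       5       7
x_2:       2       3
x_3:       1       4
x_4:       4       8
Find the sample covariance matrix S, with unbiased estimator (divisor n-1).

Step 1 — column means:
  mean(A) = (5 + 2 + 1 + 4) / 4 = 12/4 = 3
  mean(B) = (7 + 3 + 4 + 8) / 4 = 22/4 = 5.5

Step 2 — sample covariance S[i,j] = (1/(n-1)) · Σ_k (x_{k,i} - mean_i) · (x_{k,j} - mean_j), with n-1 = 3.
  S[A,A] = ((2)·(2) + (-1)·(-1) + (-2)·(-2) + (1)·(1)) / 3 = 10/3 = 3.3333
  S[A,B] = ((2)·(1.5) + (-1)·(-2.5) + (-2)·(-1.5) + (1)·(2.5)) / 3 = 11/3 = 3.6667
  S[B,B] = ((1.5)·(1.5) + (-2.5)·(-2.5) + (-1.5)·(-1.5) + (2.5)·(2.5)) / 3 = 17/3 = 5.6667

S is symmetric (S[j,i] = S[i,j]). Assembling:

S = [[3.3333, 3.6667],
 [3.6667, 5.6667]]


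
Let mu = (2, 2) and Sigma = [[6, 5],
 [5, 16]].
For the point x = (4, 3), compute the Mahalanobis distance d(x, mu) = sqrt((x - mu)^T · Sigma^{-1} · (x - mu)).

Step 1 — centre the observation: (x - mu) = (2, 1).

Step 2 — invert Sigma. det(Sigma) = 6·16 - (5)² = 71.
  Sigma^{-1} = (1/det) · [[d, -b], [-b, a]] = [[0.2254, -0.0704],
 [-0.0704, 0.0845]].

Step 3 — form the quadratic (x - mu)^T · Sigma^{-1} · (x - mu):
  Sigma^{-1} · (x - mu) = (0.3803, -0.0563).
  (x - mu)^T · [Sigma^{-1} · (x - mu)] = (2)·(0.3803) + (1)·(-0.0563) = 0.7042.

Step 4 — take square root: d = √(0.7042) ≈ 0.8392.

d(x, mu) = √(0.7042) ≈ 0.8392


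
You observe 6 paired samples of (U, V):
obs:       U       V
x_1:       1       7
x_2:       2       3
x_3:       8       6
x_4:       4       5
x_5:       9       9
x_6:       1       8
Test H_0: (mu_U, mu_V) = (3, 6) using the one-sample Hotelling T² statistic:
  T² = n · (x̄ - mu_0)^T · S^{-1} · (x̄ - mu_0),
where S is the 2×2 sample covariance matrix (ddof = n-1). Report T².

Step 1 — sample mean vector:
  mean(U) = (1 + 2 + 8 + 4 + 9 + 1) / 6 = 25/6 = 4.1667
  mean(V) = (7 + 3 + 6 + 5 + 9 + 8) / 6 = 38/6 = 6.3333
  x̄ = (4.1667, 6.3333),  deviation x̄ - mu_0 = (4.1667, 6.3333) - (3, 6) = (1.1667, 0.3333).

Step 2 — sample covariance matrix, S[i,j] = (1/(n-1)) · Σ_k (x_{k,i} - mean_i) · (x_{k,j} - mean_j), divisor n-1 = 5:
  S[U,U] = ((-3.1667)·(-3.1667) + (-2.1667)·(-2.1667) + (3.8333)·(3.8333) + (-0.1667)·(-0.1667) + (4.8333)·(4.8333) + (-3.1667)·(-3.1667)) / 5 = 62.8333/5 = 12.5667
  S[U,V] = ((-3.1667)·(0.6667) + (-2.1667)·(-3.3333) + (3.8333)·(-0.3333) + (-0.1667)·(-1.3333) + (4.8333)·(2.6667) + (-3.1667)·(1.6667)) / 5 = 11.6667/5 = 2.3333
  S[V,V] = ((0.6667)·(0.6667) + (-3.3333)·(-3.3333) + (-0.3333)·(-0.3333) + (-1.3333)·(-1.3333) + (2.6667)·(2.6667) + (1.6667)·(1.6667)) / 5 = 23.3333/5 = 4.6667
  S = [[12.5667, 2.3333],
 [2.3333, 4.6667]].

Step 3 — invert S. det(S) = 12.5667·4.6667 - (2.3333)² = 53.2.
  S^{-1} = (1/det) · [[d, -b], [-b, a]] = [[0.0877, -0.0439],
 [-0.0439, 0.2362]].

Step 4 — quadratic form (x̄ - mu_0)^T · S^{-1} · (x̄ - mu_0):
  S^{-1} · (x̄ - mu_0) = (0.0877, 0.0276),
  (x̄ - mu_0)^T · [...] = (1.1667)·(0.0877) + (0.3333)·(0.0276) = 0.1115.

Step 5 — scale by n: T² = 6 · 0.1115 = 0.6692.

T² ≈ 0.6692


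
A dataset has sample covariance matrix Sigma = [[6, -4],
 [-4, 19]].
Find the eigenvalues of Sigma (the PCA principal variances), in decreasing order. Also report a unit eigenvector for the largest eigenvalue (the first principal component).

Step 1 — characteristic polynomial of 2×2 Sigma:
  det(Sigma - λI) = λ² - trace · λ + det = 0.
  trace = 6 + 19 = 25, det = 6·19 - (-4)² = 98.
Step 2 — discriminant:
  Δ = trace² - 4·det = 625 - 392 = 233.
Step 3 — eigenvalues:
  λ = (trace ± √Δ)/2 = (25 ± 15.2643)/2,
  λ_1 = 20.1322,  λ_2 = 4.8678.

Step 4 — unit eigenvector for λ_1: solve (Sigma - λ_1 I)v = 0. First row:
  (6 - 20.1322)·v_x + (-4)·v_y = 0, i.e. (-14.1322)·v_x + (-4)·v_y = 0,
  so v ∝ (b, λ_1 - a) = (-4, 14.1322); multiply by -1 so the first entry is positive: u = (4, -14.1322).
  ||u|| = √((4)² + (-14.1322)²) = √(215.7182) ≈ 14.6873,
  v_1 = u/||u|| ≈ (0.2723, -0.9622) (||v_1|| = 1).

λ_1 = 20.1322,  λ_2 = 4.8678;  v_1 ≈ (0.2723, -0.9622)


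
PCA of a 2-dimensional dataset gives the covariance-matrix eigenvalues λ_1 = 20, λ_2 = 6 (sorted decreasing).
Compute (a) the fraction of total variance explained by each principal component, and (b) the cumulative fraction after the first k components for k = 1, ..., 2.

Step 1 — total variance = trace(Sigma) = Σ λ_i = 20 + 6 = 26.

Step 2 — fraction explained by component i = λ_i / Σ λ:
  PC1: 20/26 = 0.7692
  PC2: 6/26 = 0.2308

Step 3 — cumulative fraction after k components = (λ_1 + ... + λ_k) / Σ λ:
  k = 1: 20/26 = 0.7692
  k = 2: (20 + 6)/26 = 26/26 = 1

Summary (fraction, with percent):

explained: PC1 0.7692 (76.92%), PC2 0.2308 (23.08%);  cumulative: 0.7692, 1


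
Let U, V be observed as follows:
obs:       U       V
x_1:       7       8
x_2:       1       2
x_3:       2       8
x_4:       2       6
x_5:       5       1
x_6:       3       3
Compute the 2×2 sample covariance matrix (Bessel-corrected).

Step 1 — column means:
  mean(U) = (7 + 1 + 2 + 2 + 5 + 3) / 6 = 20/6 = 3.3333
  mean(V) = (8 + 2 + 8 + 6 + 1 + 3) / 6 = 28/6 = 4.6667

Step 2 — sample covariance S[i,j] = (1/(n-1)) · Σ_k (x_{k,i} - mean_i) · (x_{k,j} - mean_j), with n-1 = 5.
  S[U,U] = ((3.6667)·(3.6667) + (-2.3333)·(-2.3333) + (-1.3333)·(-1.3333) + (-1.3333)·(-1.3333) + (1.6667)·(1.6667) + (-0.3333)·(-0.3333)) / 5 = 25.3333/5 = 5.0667
  S[U,V] = ((3.6667)·(3.3333) + (-2.3333)·(-2.6667) + (-1.3333)·(3.3333) + (-1.3333)·(1.3333) + (1.6667)·(-3.6667) + (-0.3333)·(-1.6667)) / 5 = 6.6667/5 = 1.3333
  S[V,V] = ((3.3333)·(3.3333) + (-2.6667)·(-2.6667) + (3.3333)·(3.3333) + (1.3333)·(1.3333) + (-3.6667)·(-3.6667) + (-1.6667)·(-1.6667)) / 5 = 47.3333/5 = 9.4667

S is symmetric (S[j,i] = S[i,j]). Assembling:

S = [[5.0667, 1.3333],
 [1.3333, 9.4667]]


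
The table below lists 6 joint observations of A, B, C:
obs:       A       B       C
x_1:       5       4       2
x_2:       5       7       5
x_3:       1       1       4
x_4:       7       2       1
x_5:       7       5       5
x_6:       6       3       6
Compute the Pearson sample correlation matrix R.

Step 1 — column means:
  mean(A) = (5 + 5 + 1 + 7 + 7 + 6) / 6 = 31/6 = 5.1667
  mean(B) = (4 + 7 + 1 + 2 + 5 + 3) / 6 = 22/6 = 3.6667
  mean(C) = (2 + 5 + 4 + 1 + 5 + 6) / 6 = 23/6 = 3.8333

Step 2 — sample variances and covariances s[i,j] = (1/(n-1)) · Σ_k (x_{k,i} - mean_i) · (x_{k,j} - mean_j), with n-1 = 5:
  s[A,A] = ((-0.1667)·(-0.1667) + (-0.1667)·(-0.1667) + (-4.1667)·(-4.1667) + (1.8333)·(1.8333) + (1.8333)·(1.8333) + (0.8333)·(0.8333)) / 5 = 24.8333/5 = 4.9667
  s[A,B] = ((-0.1667)·(0.3333) + (-0.1667)·(3.3333) + (-4.1667)·(-2.6667) + (1.8333)·(-1.6667) + (1.8333)·(1.3333) + (0.8333)·(-0.6667)) / 5 = 9.3333/5 = 1.8667
  s[A,C] = ((-0.1667)·(-1.8333) + (-0.1667)·(1.1667) + (-4.1667)·(0.1667) + (1.8333)·(-2.8333) + (1.8333)·(1.1667) + (0.8333)·(2.1667)) / 5 = -1.8333/5 = -0.3667
  s[B,B] = ((0.3333)·(0.3333) + (3.3333)·(3.3333) + (-2.6667)·(-2.6667) + (-1.6667)·(-1.6667) + (1.3333)·(1.3333) + (-0.6667)·(-0.6667)) / 5 = 23.3333/5 = 4.6667
  s[B,C] = ((0.3333)·(-1.8333) + (3.3333)·(1.1667) + (-2.6667)·(0.1667) + (-1.6667)·(-2.8333) + (1.3333)·(1.1667) + (-0.6667)·(2.1667)) / 5 = 7.6667/5 = 1.5333
  s[C,C] = ((-1.8333)·(-1.8333) + (1.1667)·(1.1667) + (0.1667)·(0.1667) + (-2.8333)·(-2.8333) + (1.1667)·(1.1667) + (2.1667)·(2.1667)) / 5 = 18.8333/5 = 3.7667
  Sample standard deviations s_i = √(s[i,i]):
  s(A) = √(4.9667) = 2.2286
  s(B) = √(4.6667) = 2.1602
  s(C) = √(3.7667) = 1.9408

Step 3 — r_{ij} = s_{ij} / (s_i · s_j):
  r[A,A] = 1 (diagonal).
  r[A,B] = 1.8667 / (2.2286 · 2.1602) = 1.8667 / 4.8143 = 0.3877
  r[A,C] = -0.3667 / (2.2286 · 1.9408) = -0.3667 / 4.3252 = -0.0848
  r[B,B] = 1 (diagonal).
  r[B,C] = 1.5333 / (2.1602 · 1.9408) = 1.5333 / 4.1926 = 0.3657
  r[C,C] = 1 (diagonal).

R is symmetric with unit diagonal. Assembling:

R = [[1, 0.3877, -0.0848],
 [0.3877, 1, 0.3657],
 [-0.0848, 0.3657, 1]]


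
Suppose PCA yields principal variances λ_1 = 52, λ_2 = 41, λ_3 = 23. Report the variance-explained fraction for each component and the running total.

Step 1 — total variance = trace(Sigma) = Σ λ_i = 52 + 41 + 23 = 116.

Step 2 — fraction explained by component i = λ_i / Σ λ:
  PC1: 52/116 = 0.4483
  PC2: 41/116 = 0.3534
  PC3: 23/116 = 0.1983

Step 3 — cumulative fraction after k components = (λ_1 + ... + λ_k) / Σ λ:
  k = 1: 52/116 = 0.4483
  k = 2: (52 + 41)/116 = 93/116 = 0.8017
  k = 3: (52 + 41 + 23)/116 = 116/116 = 1

Summary (fraction, with percent):

explained: PC1 0.4483 (44.83%), PC2 0.3534 (35.34%), PC3 0.1983 (19.83%);  cumulative: 0.4483, 0.8017, 1


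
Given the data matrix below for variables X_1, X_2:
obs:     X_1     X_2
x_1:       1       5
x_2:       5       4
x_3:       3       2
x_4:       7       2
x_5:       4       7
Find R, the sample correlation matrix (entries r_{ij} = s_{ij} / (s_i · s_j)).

Step 1 — column means:
  mean(X_1) = (1 + 5 + 3 + 7 + 4) / 5 = 20/5 = 4
  mean(X_2) = (5 + 4 + 2 + 2 + 7) / 5 = 20/5 = 4

Step 2 — sample variances and covariances s[i,j] = (1/(n-1)) · Σ_k (x_{k,i} - mean_i) · (x_{k,j} - mean_j), with n-1 = 4:
  s[X_1,X_1] = ((-3)·(-3) + (1)·(1) + (-1)·(-1) + (3)·(3) + (0)·(0)) / 4 = 20/4 = 5
  s[X_1,X_2] = ((-3)·(1) + (1)·(0) + (-1)·(-2) + (3)·(-2) + (0)·(3)) / 4 = -7/4 = -1.75
  s[X_2,X_2] = ((1)·(1) + (0)·(0) + (-2)·(-2) + (-2)·(-2) + (3)·(3)) / 4 = 18/4 = 4.5
  Sample standard deviations s_i = √(s[i,i]):
  s(X_1) = √(5) = 2.2361
  s(X_2) = √(4.5) = 2.1213

Step 3 — r_{ij} = s_{ij} / (s_i · s_j):
  r[X_1,X_1] = 1 (diagonal).
  r[X_1,X_2] = -1.75 / (2.2361 · 2.1213) = -1.75 / 4.7434 = -0.3689
  r[X_2,X_2] = 1 (diagonal).

R is symmetric with unit diagonal. Assembling:

R = [[1, -0.3689],
 [-0.3689, 1]]


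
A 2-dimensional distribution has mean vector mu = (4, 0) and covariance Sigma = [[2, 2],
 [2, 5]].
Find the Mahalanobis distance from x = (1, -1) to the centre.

Step 1 — centre the observation: (x - mu) = (-3, -1).

Step 2 — invert Sigma. det(Sigma) = 2·5 - (2)² = 6.
  Sigma^{-1} = (1/det) · [[d, -b], [-b, a]] = [[0.8333, -0.3333],
 [-0.3333, 0.3333]].

Step 3 — form the quadratic (x - mu)^T · Sigma^{-1} · (x - mu):
  Sigma^{-1} · (x - mu) = (-2.1667, 0.6667).
  (x - mu)^T · [Sigma^{-1} · (x - mu)] = (-3)·(-2.1667) + (-1)·(0.6667) = 5.8333.

Step 4 — take square root: d = √(5.8333) ≈ 2.4152.

d(x, mu) = √(5.8333) ≈ 2.4152


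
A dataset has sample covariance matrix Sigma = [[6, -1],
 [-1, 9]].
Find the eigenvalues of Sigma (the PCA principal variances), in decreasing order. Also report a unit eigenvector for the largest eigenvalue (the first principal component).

Step 1 — characteristic polynomial of 2×2 Sigma:
  det(Sigma - λI) = λ² - trace · λ + det = 0.
  trace = 6 + 9 = 15, det = 6·9 - (-1)² = 53.
Step 2 — discriminant:
  Δ = trace² - 4·det = 225 - 212 = 13.
Step 3 — eigenvalues:
  λ = (trace ± √Δ)/2 = (15 ± 3.6056)/2,
  λ_1 = 9.3028,  λ_2 = 5.6972.

Step 4 — unit eigenvector for λ_1: solve (Sigma - λ_1 I)v = 0. First row:
  (6 - 9.3028)·v_x + (-1)·v_y = 0, i.e. (-3.3028)·v_x + (-1)·v_y = 0,
  so v ∝ (b, λ_1 - a) = (-1, 3.3028); multiply by -1 so the first entry is positive: u = (1, -3.3028).
  ||u|| = √((1)² + (-3.3028)²) = √(11.9083) ≈ 3.4508,
  v_1 = u/||u|| ≈ (0.2898, -0.9571) (||v_1|| = 1).

λ_1 = 9.3028,  λ_2 = 5.6972;  v_1 ≈ (0.2898, -0.9571)


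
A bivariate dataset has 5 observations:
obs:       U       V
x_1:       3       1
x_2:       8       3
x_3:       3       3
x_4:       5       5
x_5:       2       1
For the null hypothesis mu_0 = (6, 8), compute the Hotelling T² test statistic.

Step 1 — sample mean vector:
  mean(U) = (3 + 8 + 3 + 5 + 2) / 5 = 21/5 = 4.2
  mean(V) = (1 + 3 + 3 + 5 + 1) / 5 = 13/5 = 2.6
  x̄ = (4.2, 2.6),  deviation x̄ - mu_0 = (4.2, 2.6) - (6, 8) = (-1.8, -5.4).

Step 2 — sample covariance matrix, S[i,j] = (1/(n-1)) · Σ_k (x_{k,i} - mean_i) · (x_{k,j} - mean_j), divisor n-1 = 4:
  S[U,U] = ((-1.2)·(-1.2) + (3.8)·(3.8) + (-1.2)·(-1.2) + (0.8)·(0.8) + (-2.2)·(-2.2)) / 4 = 22.8/4 = 5.7
  S[U,V] = ((-1.2)·(-1.6) + (3.8)·(0.4) + (-1.2)·(0.4) + (0.8)·(2.4) + (-2.2)·(-1.6)) / 4 = 8.4/4 = 2.1
  S[V,V] = ((-1.6)·(-1.6) + (0.4)·(0.4) + (0.4)·(0.4) + (2.4)·(2.4) + (-1.6)·(-1.6)) / 4 = 11.2/4 = 2.8
  S = [[5.7, 2.1],
 [2.1, 2.8]].

Step 3 — invert S. det(S) = 5.7·2.8 - (2.1)² = 11.55.
  S^{-1} = (1/det) · [[d, -b], [-b, a]] = [[0.2424, -0.1818],
 [-0.1818, 0.4935]].

Step 4 — quadratic form (x̄ - mu_0)^T · S^{-1} · (x̄ - mu_0):
  S^{-1} · (x̄ - mu_0) = (0.5455, -2.3377),
  (x̄ - mu_0)^T · [...] = (-1.8)·(0.5455) + (-5.4)·(-2.3377) = 11.6416.

Step 5 — scale by n: T² = 5 · 11.6416 = 58.2078.

T² ≈ 58.2078


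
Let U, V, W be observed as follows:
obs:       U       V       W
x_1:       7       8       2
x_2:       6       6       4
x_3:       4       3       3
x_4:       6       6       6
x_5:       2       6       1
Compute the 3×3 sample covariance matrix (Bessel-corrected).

Step 1 — column means:
  mean(U) = (7 + 6 + 4 + 6 + 2) / 5 = 25/5 = 5
  mean(V) = (8 + 6 + 3 + 6 + 6) / 5 = 29/5 = 5.8
  mean(W) = (2 + 4 + 3 + 6 + 1) / 5 = 16/5 = 3.2

Step 2 — sample covariance S[i,j] = (1/(n-1)) · Σ_k (x_{k,i} - mean_i) · (x_{k,j} - mean_j), with n-1 = 4.
  S[U,U] = ((2)·(2) + (1)·(1) + (-1)·(-1) + (1)·(1) + (-3)·(-3)) / 4 = 16/4 = 4
  S[U,V] = ((2)·(2.2) + (1)·(0.2) + (-1)·(-2.8) + (1)·(0.2) + (-3)·(0.2)) / 4 = 7/4 = 1.75
  S[U,W] = ((2)·(-1.2) + (1)·(0.8) + (-1)·(-0.2) + (1)·(2.8) + (-3)·(-2.2)) / 4 = 8/4 = 2
  S[V,V] = ((2.2)·(2.2) + (0.2)·(0.2) + (-2.8)·(-2.8) + (0.2)·(0.2) + (0.2)·(0.2)) / 4 = 12.8/4 = 3.2
  S[V,W] = ((2.2)·(-1.2) + (0.2)·(0.8) + (-2.8)·(-0.2) + (0.2)·(2.8) + (0.2)·(-2.2)) / 4 = -1.8/4 = -0.45
  S[W,W] = ((-1.2)·(-1.2) + (0.8)·(0.8) + (-0.2)·(-0.2) + (2.8)·(2.8) + (-2.2)·(-2.2)) / 4 = 14.8/4 = 3.7

S is symmetric (S[j,i] = S[i,j]). Assembling:

S = [[4, 1.75, 2],
 [1.75, 3.2, -0.45],
 [2, -0.45, 3.7]]
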